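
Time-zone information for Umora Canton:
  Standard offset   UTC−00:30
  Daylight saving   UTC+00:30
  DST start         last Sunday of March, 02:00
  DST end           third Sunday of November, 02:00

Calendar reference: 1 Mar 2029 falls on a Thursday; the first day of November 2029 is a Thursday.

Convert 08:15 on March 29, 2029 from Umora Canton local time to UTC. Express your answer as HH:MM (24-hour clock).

07:45

1 March 2029 is a Thursday, so Sundays fall on 4, 11, 18, 25; the last is March 25.
1 November 2029 is a Thursday, so the first Sunday is November 4 and the third is November 18.
March 29, 2029 falls between 25 March and 18 November, so daylight saving is in effect and Umora Canton is at UTC+00:30.
08:15 local − 0h30m = 07:45 UTC.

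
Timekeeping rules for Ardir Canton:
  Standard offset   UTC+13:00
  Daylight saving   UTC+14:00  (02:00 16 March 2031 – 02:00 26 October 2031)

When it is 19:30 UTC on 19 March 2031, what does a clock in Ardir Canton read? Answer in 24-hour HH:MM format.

At the standard offset (UTC+13:00), 19:30 UTC + 13h = 08:30 Ardir Canton standard time (rolling into the next day, 20 March 2031).
The standard-time date in Ardir Canton, 20 March 2031, falls between 16 March and 26 October, so daylight saving is in effect and Ardir Canton is at UTC+14:00.
19:30 UTC + 14h = 09:30 local (rolling into the next day, 20 March 2031).

09:30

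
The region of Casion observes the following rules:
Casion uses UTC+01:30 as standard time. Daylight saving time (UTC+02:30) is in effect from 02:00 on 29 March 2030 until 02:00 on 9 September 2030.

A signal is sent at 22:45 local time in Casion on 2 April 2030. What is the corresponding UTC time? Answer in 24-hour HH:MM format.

20:15

2 April 2030 falls between 29 March and 9 September, so daylight saving is in effect and Casion is at UTC+02:30.
22:45 local − 2h30m = 20:15 UTC.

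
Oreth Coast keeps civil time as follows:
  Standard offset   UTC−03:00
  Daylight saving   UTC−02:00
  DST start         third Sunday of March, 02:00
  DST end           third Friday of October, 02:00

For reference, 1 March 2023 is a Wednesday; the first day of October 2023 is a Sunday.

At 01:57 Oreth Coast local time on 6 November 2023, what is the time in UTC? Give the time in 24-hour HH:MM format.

04:57

1 March 2023 is a Wednesday, so the first Sunday is March 5 and the third is March 19.
1 October 2023 is a Sunday, so the first Friday is October 6 and the third is October 20.
6 November 2023 does not fall between 19 March and 20 October, so daylight saving is not in effect and Oreth Coast is at UTC−03:00.
01:57 local + 3h = 04:57 UTC.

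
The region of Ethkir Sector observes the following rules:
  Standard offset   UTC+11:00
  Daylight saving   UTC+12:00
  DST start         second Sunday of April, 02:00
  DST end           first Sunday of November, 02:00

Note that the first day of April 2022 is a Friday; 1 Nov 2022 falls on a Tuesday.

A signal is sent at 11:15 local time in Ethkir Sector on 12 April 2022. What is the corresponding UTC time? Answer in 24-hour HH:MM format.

1 April 2022 is a Friday, so the first Sunday is April 3 and the second is April 10.
1 November 2022 is a Tuesday, so the first Sunday is November 6.
Daylight saving runs 10 April – 6 November; 12 April 2022 is inside that window, so Ethkir Sector is at UTC+12:00.
11:15 local − 12h = 23:15 UTC (rolling into the previous day, 11 April 2022).

23:15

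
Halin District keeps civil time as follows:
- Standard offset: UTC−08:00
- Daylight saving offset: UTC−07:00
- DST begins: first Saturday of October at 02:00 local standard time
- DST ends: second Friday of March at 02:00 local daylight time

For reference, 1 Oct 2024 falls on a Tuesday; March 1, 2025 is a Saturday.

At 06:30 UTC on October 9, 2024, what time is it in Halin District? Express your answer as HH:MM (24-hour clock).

23:30

1 October 2024 is a Tuesday, so the first Saturday is October 5.
1 March 2025 is a Saturday, so the first Friday is March 7 and the second is March 14.
At the standard offset (UTC−08:00), 06:30 UTC − 8h = 22:30 Halin District standard time (rolling into the previous day, 8 October 2024).
Daylight saving runs 5 October 2024 – 14 March 2025; the standard-time date in Halin District, October 8, 2024, is inside that window, so Halin District is at UTC−07:00.
06:30 UTC − 7h = 23:30 local (rolling into the previous day, 8 October 2024).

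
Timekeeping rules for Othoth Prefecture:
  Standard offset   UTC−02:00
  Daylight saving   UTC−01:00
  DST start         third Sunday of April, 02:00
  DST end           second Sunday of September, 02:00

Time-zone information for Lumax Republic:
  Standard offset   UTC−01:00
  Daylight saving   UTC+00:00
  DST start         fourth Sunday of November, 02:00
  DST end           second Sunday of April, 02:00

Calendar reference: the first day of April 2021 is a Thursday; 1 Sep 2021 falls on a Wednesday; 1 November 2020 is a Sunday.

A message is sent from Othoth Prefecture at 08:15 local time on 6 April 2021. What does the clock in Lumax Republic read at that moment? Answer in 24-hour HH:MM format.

10:15

1 April 2021 is a Thursday, so the first Sunday is April 4 and the third is April 18.
1 September 2021 is a Wednesday, so the first Sunday is September 5 and the second is September 12.
Daylight saving runs 18 April – 12 September; 6 April 2021 is outside that window, so Othoth Prefecture is on standard time at UTC−02:00.
08:15 Othoth Prefecture + 2h = 10:15 UTC.
1 November 2020 is a Sunday, so the first Sunday is November 1 and the fourth is November 22.
1 April 2021 is a Thursday, so the first Sunday is April 4 and the second is April 11.
At the standard offset (UTC−01:00), 10:15 UTC − 1h = 09:15 Lumax Republic standard time.
The standard-time date in Lumax Republic, 6 April 2021, lies within the daylight-saving period (22 November 2020 – 11 April 2021), so Lumax Republic is on daylight time, UTC+00:00.
10:15 UTC + 0h = 10:15 Lumax Republic.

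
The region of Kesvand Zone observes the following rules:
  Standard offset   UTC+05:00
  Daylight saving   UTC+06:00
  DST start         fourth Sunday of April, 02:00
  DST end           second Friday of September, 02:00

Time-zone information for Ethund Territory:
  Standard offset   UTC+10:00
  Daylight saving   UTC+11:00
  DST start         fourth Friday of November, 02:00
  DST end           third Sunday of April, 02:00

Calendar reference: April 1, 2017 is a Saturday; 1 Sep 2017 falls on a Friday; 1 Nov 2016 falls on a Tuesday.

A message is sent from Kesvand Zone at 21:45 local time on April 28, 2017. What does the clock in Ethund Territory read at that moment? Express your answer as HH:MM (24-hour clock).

01:45

1 April 2017 is a Saturday, so the first Sunday is April 2 and the fourth is April 23.
1 September 2017 is a Friday, so the first Friday is September 1 and the second is September 8.
April 28, 2017 lies within the daylight-saving period (23 April – 8 September), so Kesvand Zone is on daylight time, UTC+06:00.
21:45 Kesvand Zone − 6h = 15:45 UTC.
1 November 2016 is a Tuesday, so the first Friday is November 4 and the fourth is November 25.
1 April 2017 is a Saturday, so the first Sunday is April 2 and the third is April 16.
At the standard offset (UTC+10:00), 15:45 UTC + 10h = 01:45 Ethund Territory standard time (rolling into the next day, 29 April 2017).
The standard-time date in Ethund Territory, April 29, 2017, does not fall between 25 November 2016 and 16 April 2017, so daylight saving is not in effect and Ethund Territory is at UTC+10:00.
15:45 UTC + 10h = 01:45 Ethund Territory (rolling into the next day, 29 April 2017).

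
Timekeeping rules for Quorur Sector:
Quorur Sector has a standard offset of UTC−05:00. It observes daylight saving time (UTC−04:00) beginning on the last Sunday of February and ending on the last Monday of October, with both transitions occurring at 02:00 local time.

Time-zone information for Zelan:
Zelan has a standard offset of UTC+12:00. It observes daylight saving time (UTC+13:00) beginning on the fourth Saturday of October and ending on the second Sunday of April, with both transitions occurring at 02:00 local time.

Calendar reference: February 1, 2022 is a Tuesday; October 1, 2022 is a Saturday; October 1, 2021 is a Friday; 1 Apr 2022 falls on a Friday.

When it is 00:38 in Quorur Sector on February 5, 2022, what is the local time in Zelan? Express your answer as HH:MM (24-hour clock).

18:38

1 February 2022 is a Tuesday, so Sundays fall on 6, 13, 20, 27; the last is February 27.
1 October 2022 is a Saturday, so Mondays fall on 3, 10, 17, 24, 31; the last is October 31.
February 5, 2022 does not fall between 27 February and 31 October, so daylight saving is not in effect and Quorur Sector is at UTC−05:00.
00:38 Quorur Sector + 5h = 05:38 UTC.
1 October 2021 is a Friday, so the first Saturday is October 2 and the fourth is October 23.
1 April 2022 is a Friday, so the first Sunday is April 3 and the second is April 10.
At the standard offset (UTC+12:00), 05:38 UTC + 12h = 17:38 Zelan standard time.
The standard-time date in Zelan, February 5, 2022, falls between 23 October 2021 and 10 April 2022, so daylight saving is in effect and Zelan is at UTC+13:00.
05:38 UTC + 13h = 18:38 Zelan.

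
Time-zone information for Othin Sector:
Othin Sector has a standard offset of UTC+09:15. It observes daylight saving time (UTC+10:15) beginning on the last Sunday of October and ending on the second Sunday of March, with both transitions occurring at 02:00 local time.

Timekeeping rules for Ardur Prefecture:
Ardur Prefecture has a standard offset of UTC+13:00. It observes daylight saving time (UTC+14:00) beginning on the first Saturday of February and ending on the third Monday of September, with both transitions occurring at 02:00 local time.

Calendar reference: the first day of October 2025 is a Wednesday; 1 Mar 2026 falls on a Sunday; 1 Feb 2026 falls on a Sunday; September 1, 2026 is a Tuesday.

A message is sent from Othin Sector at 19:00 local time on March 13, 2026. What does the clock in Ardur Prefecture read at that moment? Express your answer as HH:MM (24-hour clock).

23:45

1 October 2025 is a Wednesday, so Sundays fall on 5, 12, 19, 26; the last is October 26.
1 March 2026 is a Sunday, so the first Sunday is March 1 and the second is March 8.
March 13, 2026 does not fall between 26 October 2025 and 8 March 2026, so daylight saving is not in effect and Othin Sector is at UTC+09:15.
19:00 Othin Sector − 9h15m = 09:45 UTC.
1 February 2026 is a Sunday, so the first Saturday is February 7.
1 September 2026 is a Tuesday, so the first Monday is September 7 and the third is September 21.
At the standard offset (UTC+13:00), 09:45 UTC + 13h = 22:45 Ardur Prefecture standard time.
The standard-time date in Ardur Prefecture, March 13, 2026, falls between 7 February and 21 September, so daylight saving is in effect and Ardur Prefecture is at UTC+14:00.
09:45 UTC + 14h = 23:45 Ardur Prefecture.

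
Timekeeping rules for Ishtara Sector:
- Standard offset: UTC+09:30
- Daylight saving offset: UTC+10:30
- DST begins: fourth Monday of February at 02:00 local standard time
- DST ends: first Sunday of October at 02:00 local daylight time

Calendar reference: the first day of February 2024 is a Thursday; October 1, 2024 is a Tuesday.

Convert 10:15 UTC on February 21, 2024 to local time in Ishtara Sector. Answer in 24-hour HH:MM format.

19:45

1 February 2024 is a Thursday, so the first Monday is February 5 and the fourth is February 26.
1 October 2024 is a Tuesday, so the first Sunday is October 6.
At the standard offset (UTC+09:30), 10:15 UTC + 9h30m = 19:45 Ishtara Sector standard time.
The standard-time date in Ishtara Sector, February 21, 2024, does not fall between 26 February and 6 October, so daylight saving is not in effect and Ishtara Sector is at UTC+09:30.
10:15 UTC + 9h30m = 19:45 local.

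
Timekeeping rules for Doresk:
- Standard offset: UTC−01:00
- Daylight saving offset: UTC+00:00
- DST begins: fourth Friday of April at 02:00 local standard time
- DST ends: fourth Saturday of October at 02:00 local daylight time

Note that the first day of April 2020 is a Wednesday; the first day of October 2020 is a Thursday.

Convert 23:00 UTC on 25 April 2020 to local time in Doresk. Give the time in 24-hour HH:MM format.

1 April 2020 is a Wednesday, so the first Friday is April 3 and the fourth is April 24.
1 October 2020 is a Thursday, so the first Saturday is October 3 and the fourth is October 24.
At the standard offset (UTC−01:00), 23:00 UTC − 1h = 22:00 Doresk standard time.
Daylight saving runs 24 April – 24 October; the standard-time date in Doresk, 25 April 2020, is inside that window, so Doresk is at UTC+00:00.
23:00 UTC + 0h = 23:00 local.

23:00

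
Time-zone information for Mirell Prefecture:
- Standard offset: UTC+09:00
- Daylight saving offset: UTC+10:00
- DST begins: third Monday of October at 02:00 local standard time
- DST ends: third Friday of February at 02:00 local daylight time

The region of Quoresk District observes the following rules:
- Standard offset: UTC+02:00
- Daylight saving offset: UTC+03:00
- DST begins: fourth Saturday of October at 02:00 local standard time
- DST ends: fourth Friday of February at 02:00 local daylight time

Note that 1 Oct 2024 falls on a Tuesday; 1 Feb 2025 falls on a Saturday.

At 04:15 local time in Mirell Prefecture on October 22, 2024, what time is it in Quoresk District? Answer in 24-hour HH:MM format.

1 October 2024 is a Tuesday, so the first Monday is October 7 and the third is October 21.
1 February 2025 is a Saturday, so the first Friday is February 7 and the third is February 21.
October 22, 2024 falls between 21 October 2024 and 21 February 2025, so daylight saving is in effect and Mirell Prefecture is at UTC+10:00.
04:15 Mirell Prefecture − 10h = 18:15 UTC (rolling into the previous day, 21 October 2024).
1 October 2024 is a Tuesday, so the first Saturday is October 5 and the fourth is October 26.
1 February 2025 is a Saturday, so the first Friday is February 7 and the fourth is February 28.
At the standard offset (UTC+02:00), 18:15 UTC + 2h = 20:15 Quoresk District standard time.
The standard-time date in Quoresk District, October 21, 2024, does not fall between 26 October 2024 and 28 February 2025, so daylight saving is not in effect and Quoresk District is at UTC+02:00.
18:15 UTC + 2h = 20:15 Quoresk District.

20:15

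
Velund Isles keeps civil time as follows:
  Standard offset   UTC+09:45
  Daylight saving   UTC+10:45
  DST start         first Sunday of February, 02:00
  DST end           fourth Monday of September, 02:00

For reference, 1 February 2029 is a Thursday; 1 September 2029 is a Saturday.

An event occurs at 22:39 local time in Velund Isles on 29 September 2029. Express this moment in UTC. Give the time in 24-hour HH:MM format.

1 February 2029 is a Thursday, so the first Sunday is February 4.
1 September 2029 is a Saturday, so the first Monday is September 3 and the fourth is September 24.
29 September 2029 is outside the daylight-saving period (4 February – 24 September), so Velund Isles is on standard time, UTC+09:45.
22:39 local − 9h45m = 12:54 UTC.

12:54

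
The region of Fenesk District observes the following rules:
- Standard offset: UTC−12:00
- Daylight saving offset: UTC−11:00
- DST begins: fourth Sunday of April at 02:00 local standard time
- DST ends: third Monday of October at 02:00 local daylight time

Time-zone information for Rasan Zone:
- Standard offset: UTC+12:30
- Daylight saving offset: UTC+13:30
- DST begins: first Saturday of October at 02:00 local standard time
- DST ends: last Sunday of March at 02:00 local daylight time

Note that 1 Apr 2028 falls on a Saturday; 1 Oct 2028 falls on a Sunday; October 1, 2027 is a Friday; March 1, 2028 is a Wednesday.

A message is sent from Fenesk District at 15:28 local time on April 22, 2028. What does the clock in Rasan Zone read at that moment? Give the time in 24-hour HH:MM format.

1 April 2028 is a Saturday, so the first Sunday is April 2 and the fourth is April 23.
1 October 2028 is a Sunday, so the first Monday is October 2 and the third is October 16.
April 22, 2028 is outside the daylight-saving period (23 April – 16 October), so Fenesk District is on standard time, UTC−12:00.
15:28 Fenesk District + 12h = 03:28 UTC (rolling into the next day, 23 April 2028).
1 October 2027 is a Friday, so the first Saturday is October 2.
1 March 2028 is a Wednesday, so Sundays fall on 5, 12, 19, 26; the last is March 26.
At the standard offset (UTC+12:30), 03:28 UTC + 12h30m = 15:58 Rasan Zone standard time.
Daylight saving runs 2 October 2027 – 26 March 2028; the standard-time date in Rasan Zone, April 23, 2028, is outside that window, so Rasan Zone is on standard time at UTC+12:30.
03:28 UTC + 12h30m = 15:58 Rasan Zone.

15:58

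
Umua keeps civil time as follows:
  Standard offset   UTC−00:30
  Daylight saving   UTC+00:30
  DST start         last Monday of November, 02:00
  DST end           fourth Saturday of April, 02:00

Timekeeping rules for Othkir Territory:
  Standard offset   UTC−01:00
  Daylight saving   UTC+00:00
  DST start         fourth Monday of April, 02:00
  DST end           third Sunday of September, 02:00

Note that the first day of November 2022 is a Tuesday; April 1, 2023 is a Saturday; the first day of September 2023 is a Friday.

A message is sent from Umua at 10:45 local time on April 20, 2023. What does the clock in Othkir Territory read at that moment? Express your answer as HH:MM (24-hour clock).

1 November 2022 is a Tuesday, so Mondays fall on 7, 14, 21, 28; the last is November 28.
1 April 2023 is a Saturday, so the first Saturday is April 1 and the fourth is April 22.
Daylight saving runs 28 November 2022 – 22 April 2023; April 20, 2023 is inside that window, so Umua is at UTC+00:30.
10:45 Umua − 0h30m = 10:15 UTC.
1 April 2023 is a Saturday, so the first Monday is April 3 and the fourth is April 24.
1 September 2023 is a Friday, so the first Sunday is September 3 and the third is September 17.
At the standard offset (UTC−01:00), 10:15 UTC − 1h = 09:15 Othkir Territory standard time.
The standard-time date in Othkir Territory, April 20, 2023, is outside the daylight-saving period (24 April – 17 September), so Othkir Territory is on standard time, UTC−01:00.
10:15 UTC − 1h = 09:15 Othkir Territory.

09:15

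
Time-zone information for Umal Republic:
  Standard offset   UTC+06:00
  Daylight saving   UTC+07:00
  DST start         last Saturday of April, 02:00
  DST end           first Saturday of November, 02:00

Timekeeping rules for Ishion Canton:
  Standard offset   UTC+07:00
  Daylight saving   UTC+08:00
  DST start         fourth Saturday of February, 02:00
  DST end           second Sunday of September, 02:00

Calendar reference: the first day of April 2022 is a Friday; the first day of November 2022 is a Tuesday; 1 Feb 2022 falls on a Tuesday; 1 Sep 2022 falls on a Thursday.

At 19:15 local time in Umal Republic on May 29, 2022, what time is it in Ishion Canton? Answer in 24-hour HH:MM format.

1 April 2022 is a Friday, so Saturdays fall on 2, 9, 16, 23, 30; the last is April 30.
1 November 2022 is a Tuesday, so the first Saturday is November 5.
May 29, 2022 falls between 30 April and 5 November, so daylight saving is in effect and Umal Republic is at UTC+07:00.
19:15 Umal Republic − 7h = 12:15 UTC.
1 February 2022 is a Tuesday, so the first Saturday is February 5 and the fourth is February 26.
1 September 2022 is a Thursday, so the first Sunday is September 4 and the second is September 11.
At the standard offset (UTC+07:00), 12:15 UTC + 7h = 19:15 Ishion Canton standard time.
Daylight saving runs 26 February – 11 September; the standard-time date in Ishion Canton, May 29, 2022, is inside that window, so Ishion Canton is at UTC+08:00.
12:15 UTC + 8h = 20:15 Ishion Canton.

20:15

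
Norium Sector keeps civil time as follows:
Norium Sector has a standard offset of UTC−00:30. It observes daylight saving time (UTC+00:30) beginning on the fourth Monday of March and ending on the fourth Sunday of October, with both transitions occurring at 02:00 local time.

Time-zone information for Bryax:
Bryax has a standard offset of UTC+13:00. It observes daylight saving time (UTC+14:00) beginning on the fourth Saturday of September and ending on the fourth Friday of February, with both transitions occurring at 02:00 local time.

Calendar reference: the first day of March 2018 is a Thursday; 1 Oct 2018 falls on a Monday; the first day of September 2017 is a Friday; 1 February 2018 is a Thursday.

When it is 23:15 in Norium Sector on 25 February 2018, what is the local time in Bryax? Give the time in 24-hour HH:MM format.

1 March 2018 is a Thursday, so the first Monday is March 5 and the fourth is March 26.
1 October 2018 is a Monday, so the first Sunday is October 7 and the fourth is October 28.
25 February 2018 is outside the daylight-saving period (26 March – 28 October), so Norium Sector is on standard time, UTC−00:30.
23:15 Norium Sector + 0h30m = 23:45 UTC.
1 September 2017 is a Friday, so the first Saturday is September 2 and the fourth is September 23.
1 February 2018 is a Thursday, so the first Friday is February 2 and the fourth is February 23.
At the standard offset (UTC+13:00), 23:45 UTC + 13h = 12:45 Bryax standard time (rolling into the next day, 26 February 2018).
The standard-time date in Bryax, 26 February 2018, is outside the daylight-saving period (23 September 2017 – 23 February 2018), so Bryax is on standard time, UTC+13:00.
23:45 UTC + 13h = 12:45 Bryax (rolling into the next day, 26 February 2018).

12:45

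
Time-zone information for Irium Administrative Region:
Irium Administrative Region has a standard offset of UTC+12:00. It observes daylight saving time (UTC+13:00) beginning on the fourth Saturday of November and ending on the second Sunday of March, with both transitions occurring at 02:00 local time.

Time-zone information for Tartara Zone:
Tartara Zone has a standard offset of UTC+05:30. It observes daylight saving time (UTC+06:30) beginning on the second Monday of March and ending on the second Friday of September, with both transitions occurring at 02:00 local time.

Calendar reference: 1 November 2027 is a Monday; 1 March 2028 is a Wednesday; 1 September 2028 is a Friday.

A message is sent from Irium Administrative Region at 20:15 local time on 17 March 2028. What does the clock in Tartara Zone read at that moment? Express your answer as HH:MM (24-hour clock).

1 November 2027 is a Monday, so the first Saturday is November 6 and the fourth is November 27.
1 March 2028 is a Wednesday, so the first Sunday is March 5 and the second is March 12.
17 March 2028 does not fall between 27 November 2027 and 12 March 2028, so daylight saving is not in effect and Irium Administrative Region is at UTC+12:00.
20:15 Irium Administrative Region − 12h = 08:15 UTC.
1 March 2028 is a Wednesday, so the first Monday is March 6 and the second is March 13.
1 September 2028 is a Friday, so the first Friday is September 1 and the second is September 8.
At the standard offset (UTC+05:30), 08:15 UTC + 5h30m = 13:45 Tartara Zone standard time.
The standard-time date in Tartara Zone, 17 March 2028, lies within the daylight-saving period (13 March – 8 September), so Tartara Zone is on daylight time, UTC+06:30.
08:15 UTC + 6h30m = 14:45 Tartara Zone.

14:45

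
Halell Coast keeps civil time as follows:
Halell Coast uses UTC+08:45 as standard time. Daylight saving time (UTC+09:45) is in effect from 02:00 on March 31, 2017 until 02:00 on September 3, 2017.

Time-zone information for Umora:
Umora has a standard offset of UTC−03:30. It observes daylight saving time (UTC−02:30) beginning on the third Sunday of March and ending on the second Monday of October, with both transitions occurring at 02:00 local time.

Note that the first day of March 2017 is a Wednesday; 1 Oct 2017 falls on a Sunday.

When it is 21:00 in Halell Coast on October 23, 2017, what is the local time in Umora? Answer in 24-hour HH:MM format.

08:45

October 23, 2017 is outside the daylight-saving period (31 March – 3 September), so Halell Coast is on standard time, UTC+08:45.
21:00 Halell Coast − 8h45m = 12:15 UTC.
1 March 2017 is a Wednesday, so the first Sunday is March 5 and the third is March 19.
1 October 2017 is a Sunday, so the first Monday is October 2 and the second is October 9.
At the standard offset (UTC−03:30), 12:15 UTC − 3h30m = 08:45 Umora standard time.
The standard-time date in Umora, October 23, 2017, does not fall between 19 March and 9 October, so daylight saving is not in effect and Umora is at UTC−03:30.
12:15 UTC − 3h30m = 08:45 Umora.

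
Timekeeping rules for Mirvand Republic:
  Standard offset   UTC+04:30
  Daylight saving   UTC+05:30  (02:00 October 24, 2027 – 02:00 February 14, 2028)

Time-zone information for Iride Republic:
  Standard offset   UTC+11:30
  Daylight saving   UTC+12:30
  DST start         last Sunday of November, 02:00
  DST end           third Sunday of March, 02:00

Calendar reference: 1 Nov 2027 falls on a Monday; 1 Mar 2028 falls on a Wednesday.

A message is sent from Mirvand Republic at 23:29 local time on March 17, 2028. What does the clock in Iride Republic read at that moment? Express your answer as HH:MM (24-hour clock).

07:29

March 17, 2028 does not fall between 24 October 2027 and 14 February 2028, so daylight saving is not in effect and Mirvand Republic is at UTC+04:30.
23:29 Mirvand Republic − 4h30m = 18:59 UTC.
1 November 2027 is a Monday, so Sundays fall on 7, 14, 21, 28; the last is November 28.
1 March 2028 is a Wednesday, so the first Sunday is March 5 and the third is March 19.
At the standard offset (UTC+11:30), 18:59 UTC + 11h30m = 06:29 Iride Republic standard time (rolling into the next day, 18 March 2028).
The standard-time date in Iride Republic, March 18, 2028, falls between 28 November 2027 and 19 March 2028, so daylight saving is in effect and Iride Republic is at UTC+12:30.
18:59 UTC + 12h30m = 07:29 Iride Republic (rolling into the next day, 18 March 2028).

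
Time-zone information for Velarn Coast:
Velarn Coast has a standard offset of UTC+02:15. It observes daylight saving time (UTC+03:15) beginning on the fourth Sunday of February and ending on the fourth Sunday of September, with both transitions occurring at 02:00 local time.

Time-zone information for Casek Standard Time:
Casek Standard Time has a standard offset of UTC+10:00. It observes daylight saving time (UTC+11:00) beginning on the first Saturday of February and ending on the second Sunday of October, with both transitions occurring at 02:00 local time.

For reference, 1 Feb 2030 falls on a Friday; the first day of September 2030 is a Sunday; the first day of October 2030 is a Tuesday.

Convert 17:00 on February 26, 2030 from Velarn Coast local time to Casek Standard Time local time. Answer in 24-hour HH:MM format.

1 February 2030 is a Friday, so the first Sunday is February 3 and the fourth is February 24.
1 September 2030 is a Sunday, so the first Sunday is September 1 and the fourth is September 22.
February 26, 2030 lies within the daylight-saving period (24 February – 22 September), so Velarn Coast is on daylight time, UTC+03:15.
17:00 Velarn Coast − 3h15m = 13:45 UTC.
1 February 2030 is a Friday, so the first Saturday is February 2.
1 October 2030 is a Tuesday, so the first Sunday is October 6 and the second is October 13.
At the standard offset (UTC+10:00), 13:45 UTC + 10h = 23:45 Casek Standard Time standard time.
The standard-time date in Casek Standard Time, February 26, 2030, falls between 2 February and 13 October, so daylight saving is in effect and Casek Standard Time is at UTC+11:00.
13:45 UTC + 11h = 00:45 Casek Standard Time (rolling into the next day, 27 February 2030).

00:45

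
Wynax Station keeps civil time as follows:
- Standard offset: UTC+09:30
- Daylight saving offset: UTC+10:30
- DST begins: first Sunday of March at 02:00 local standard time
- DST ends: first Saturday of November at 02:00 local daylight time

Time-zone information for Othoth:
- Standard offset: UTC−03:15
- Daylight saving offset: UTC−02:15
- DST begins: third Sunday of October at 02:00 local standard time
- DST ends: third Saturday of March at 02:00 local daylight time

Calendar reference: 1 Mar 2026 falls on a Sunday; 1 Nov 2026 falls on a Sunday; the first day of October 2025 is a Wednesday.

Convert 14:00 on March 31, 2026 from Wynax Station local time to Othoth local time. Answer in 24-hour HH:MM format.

00:15

1 March 2026 is a Sunday, so the first Sunday is March 1.
1 November 2026 is a Sunday, so the first Saturday is November 7.
Daylight saving runs 1 March – 7 November; March 31, 2026 is inside that window, so Wynax Station is at UTC+10:30.
14:00 Wynax Station − 10h30m = 03:30 UTC.
1 October 2025 is a Wednesday, so the first Sunday is October 5 and the third is October 19.
1 March 2026 is a Sunday, so the first Saturday is March 7 and the third is March 21.
At the standard offset (UTC−03:15), 03:30 UTC − 3h15m = 00:15 Othoth standard time.
Daylight saving runs 19 October 2025 – 21 March 2026; the standard-time date in Othoth, March 31, 2026, is outside that window, so Othoth is on standard time at UTC−03:15.
03:30 UTC − 3h15m = 00:15 Othoth.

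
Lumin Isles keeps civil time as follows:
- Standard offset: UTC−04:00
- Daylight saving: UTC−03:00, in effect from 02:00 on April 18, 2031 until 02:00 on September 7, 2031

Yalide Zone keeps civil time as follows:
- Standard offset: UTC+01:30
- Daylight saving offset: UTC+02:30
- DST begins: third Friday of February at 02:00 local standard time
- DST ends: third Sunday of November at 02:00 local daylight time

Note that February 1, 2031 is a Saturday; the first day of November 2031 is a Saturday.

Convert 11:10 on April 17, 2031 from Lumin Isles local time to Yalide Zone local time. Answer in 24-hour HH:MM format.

April 17, 2031 does not fall between 18 April and 7 September, so daylight saving is not in effect and Lumin Isles is at UTC−04:00.
11:10 Lumin Isles + 4h = 15:10 UTC.
1 February 2031 is a Saturday, so the first Friday is February 7 and the third is February 21.
1 November 2031 is a Saturday, so the first Sunday is November 2 and the third is November 16.
At the standard offset (UTC+01:30), 15:10 UTC + 1h30m = 16:40 Yalide Zone standard time.
Daylight saving runs 21 February – 16 November; the standard-time date in Yalide Zone, April 17, 2031, is inside that window, so Yalide Zone is at UTC+02:30.
15:10 UTC + 2h30m = 17:40 Yalide Zone.

17:40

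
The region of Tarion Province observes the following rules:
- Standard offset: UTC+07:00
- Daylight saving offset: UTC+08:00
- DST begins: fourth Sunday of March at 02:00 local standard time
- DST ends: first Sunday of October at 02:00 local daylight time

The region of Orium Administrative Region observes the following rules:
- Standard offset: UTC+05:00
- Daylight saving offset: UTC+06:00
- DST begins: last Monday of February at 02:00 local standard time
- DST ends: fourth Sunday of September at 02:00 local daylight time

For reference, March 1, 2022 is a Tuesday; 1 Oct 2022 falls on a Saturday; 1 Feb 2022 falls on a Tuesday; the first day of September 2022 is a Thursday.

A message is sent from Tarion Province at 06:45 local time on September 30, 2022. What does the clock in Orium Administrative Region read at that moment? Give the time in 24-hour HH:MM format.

03:45

1 March 2022 is a Tuesday, so the first Sunday is March 6 and the fourth is March 27.
1 October 2022 is a Saturday, so the first Sunday is October 2.
Daylight saving runs 27 March – 2 October; September 30, 2022 is inside that window, so Tarion Province is at UTC+08:00.
06:45 Tarion Province − 8h = 22:45 UTC (rolling into the previous day, 29 September 2022).
1 February 2022 is a Tuesday, so Mondays fall on 7, 14, 21, 28; the last is February 28.
1 September 2022 is a Thursday, so the first Sunday is September 4 and the fourth is September 25.
At the standard offset (UTC+05:00), 22:45 UTC + 5h = 03:45 Orium Administrative Region standard time (rolling into the next day, 30 September 2022).
The standard-time date in Orium Administrative Region, September 30, 2022, is outside the daylight-saving period (28 February – 25 September), so Orium Administrative Region is on standard time, UTC+05:00.
22:45 UTC + 5h = 03:45 Orium Administrative Region (rolling into the next day, 30 September 2022).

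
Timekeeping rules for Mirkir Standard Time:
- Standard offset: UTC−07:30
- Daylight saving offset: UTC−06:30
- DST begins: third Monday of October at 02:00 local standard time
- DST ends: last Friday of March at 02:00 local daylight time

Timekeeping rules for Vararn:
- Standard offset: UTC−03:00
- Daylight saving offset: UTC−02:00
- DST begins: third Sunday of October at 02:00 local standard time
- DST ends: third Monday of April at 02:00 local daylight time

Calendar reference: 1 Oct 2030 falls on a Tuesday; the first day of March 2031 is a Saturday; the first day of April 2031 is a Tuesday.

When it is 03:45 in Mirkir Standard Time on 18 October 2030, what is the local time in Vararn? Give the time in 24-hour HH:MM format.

1 October 2030 is a Tuesday, so the first Monday is October 7 and the third is October 21.
1 March 2031 is a Saturday, so Fridays fall on 7, 14, 21, 28; the last is March 28.
18 October 2030 is outside the daylight-saving period (21 October 2030 – 28 March 2031), so Mirkir Standard Time is on standard time, UTC−07:30.
03:45 Mirkir Standard Time + 7h30m = 11:15 UTC.
1 October 2030 is a Tuesday, so the first Sunday is October 6 and the third is October 20.
1 April 2031 is a Tuesday, so the first Monday is April 7 and the third is April 21.
At the standard offset (UTC−03:00), 11:15 UTC − 3h = 08:15 Vararn standard time.
Daylight saving runs 20 October 2030 – 21 April 2031; the standard-time date in Vararn, 18 October 2030, is outside that window, so Vararn is on standard time at UTC−03:00.
11:15 UTC − 3h = 08:15 Vararn.

08:15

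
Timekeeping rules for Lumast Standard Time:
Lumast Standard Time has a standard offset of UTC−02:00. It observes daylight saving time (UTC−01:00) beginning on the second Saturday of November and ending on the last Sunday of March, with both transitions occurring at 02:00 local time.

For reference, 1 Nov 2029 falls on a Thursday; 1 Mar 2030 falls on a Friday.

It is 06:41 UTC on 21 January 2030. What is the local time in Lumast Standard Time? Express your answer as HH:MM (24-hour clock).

05:41

1 November 2029 is a Thursday, so the first Saturday is November 3 and the second is November 10.
1 March 2030 is a Friday, so Sundays fall on 3, 10, 17, 24, 31; the last is March 31.
At the standard offset (UTC−02:00), 06:41 UTC − 2h = 04:41 Lumast Standard Time standard time.
The standard-time date in Lumast Standard Time, 21 January 2030, falls between 10 November 2029 and 31 March 2030, so daylight saving is in effect and Lumast Standard Time is at UTC−01:00.
06:41 UTC − 1h = 05:41 local.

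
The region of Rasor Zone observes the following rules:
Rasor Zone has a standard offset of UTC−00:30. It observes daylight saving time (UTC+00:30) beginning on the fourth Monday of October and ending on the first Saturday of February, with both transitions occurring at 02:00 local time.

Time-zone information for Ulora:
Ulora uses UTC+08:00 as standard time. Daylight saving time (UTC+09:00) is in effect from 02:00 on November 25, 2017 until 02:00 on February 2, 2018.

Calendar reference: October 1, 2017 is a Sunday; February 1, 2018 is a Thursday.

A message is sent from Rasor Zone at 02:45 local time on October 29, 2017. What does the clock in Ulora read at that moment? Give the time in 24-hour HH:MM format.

1 October 2017 is a Sunday, so the first Monday is October 2 and the fourth is October 23.
1 February 2018 is a Thursday, so the first Saturday is February 3.
October 29, 2017 lies within the daylight-saving period (23 October 2017 – 3 February 2018), so Rasor Zone is on daylight time, UTC+00:30.
02:45 Rasor Zone − 0h30m = 02:15 UTC.
At the standard offset (UTC+08:00), 02:15 UTC + 8h = 10:15 Ulora standard time.
The standard-time date in Ulora, October 29, 2017, is outside the daylight-saving period (25 November 2017 – 2 February 2018), so Ulora is on standard time, UTC+08:00.
02:15 UTC + 8h = 10:15 Ulora.

10:15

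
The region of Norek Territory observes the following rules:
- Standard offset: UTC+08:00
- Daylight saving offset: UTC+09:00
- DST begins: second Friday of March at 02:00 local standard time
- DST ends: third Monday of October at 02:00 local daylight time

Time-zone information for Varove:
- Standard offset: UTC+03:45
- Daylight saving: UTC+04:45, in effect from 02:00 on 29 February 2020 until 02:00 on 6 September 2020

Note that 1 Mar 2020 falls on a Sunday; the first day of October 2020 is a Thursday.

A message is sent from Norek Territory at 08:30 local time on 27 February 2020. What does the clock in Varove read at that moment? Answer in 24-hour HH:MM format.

1 March 2020 is a Sunday, so the first Friday is March 6 and the second is March 13.
1 October 2020 is a Thursday, so the first Monday is October 5 and the third is October 19.
27 February 2020 is outside the daylight-saving period (13 March – 19 October), so Norek Territory is on standard time, UTC+08:00.
08:30 Norek Territory − 8h = 00:30 UTC.
At the standard offset (UTC+03:45), 00:30 UTC + 3h45m = 04:15 Varove standard time.
The standard-time date in Varove, 27 February 2020, is outside the daylight-saving period (29 February – 6 September), so Varove is on standard time, UTC+03:45.
00:30 UTC + 3h45m = 04:15 Varove.

04:15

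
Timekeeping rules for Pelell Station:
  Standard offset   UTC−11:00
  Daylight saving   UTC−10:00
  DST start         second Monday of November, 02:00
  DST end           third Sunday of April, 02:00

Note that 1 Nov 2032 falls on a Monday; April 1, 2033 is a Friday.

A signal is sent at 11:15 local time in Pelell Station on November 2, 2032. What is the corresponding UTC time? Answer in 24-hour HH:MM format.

22:15

1 November 2032 is a Monday, so the first Monday is November 1 and the second is November 8.
1 April 2033 is a Friday, so the first Sunday is April 3 and the third is April 17.
Daylight saving runs 8 November 2032 – 17 April 2033; November 2, 2032 is outside that window, so Pelell Station is on standard time at UTC−11:00.
11:15 local + 11h = 22:15 UTC.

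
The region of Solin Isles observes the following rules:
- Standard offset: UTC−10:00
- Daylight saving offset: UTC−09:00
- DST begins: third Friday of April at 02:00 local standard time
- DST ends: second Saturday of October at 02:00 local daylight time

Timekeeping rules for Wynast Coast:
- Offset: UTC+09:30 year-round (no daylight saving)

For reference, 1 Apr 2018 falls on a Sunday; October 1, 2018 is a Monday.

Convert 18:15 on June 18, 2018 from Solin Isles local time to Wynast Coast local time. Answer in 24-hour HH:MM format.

1 April 2018 is a Sunday, so the first Friday is April 6 and the third is April 20.
1 October 2018 is a Monday, so the first Saturday is October 6 and the second is October 13.
June 18, 2018 lies within the daylight-saving period (20 April – 13 October), so Solin Isles is on daylight time, UTC−09:00.
18:15 Solin Isles + 9h = 03:15 UTC (rolling into the next day, 19 June 2018).
Wynast Coast stays on UTC+09:30 all year.
03:15 UTC + 9h30m = 12:45 Wynast Coast.

12:45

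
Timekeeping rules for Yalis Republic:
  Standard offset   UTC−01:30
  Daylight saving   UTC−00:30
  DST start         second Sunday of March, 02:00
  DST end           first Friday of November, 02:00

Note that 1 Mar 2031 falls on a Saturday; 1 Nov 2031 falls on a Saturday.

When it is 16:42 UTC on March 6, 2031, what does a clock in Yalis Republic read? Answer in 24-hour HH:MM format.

1 March 2031 is a Saturday, so the first Sunday is March 2 and the second is March 9.
1 November 2031 is a Saturday, so the first Friday is November 7.
At the standard offset (UTC−01:30), 16:42 UTC − 1h30m = 15:12 Yalis Republic standard time.
Daylight saving runs 9 March – 7 November; the standard-time date in Yalis Republic, March 6, 2031, is outside that window, so Yalis Republic is on standard time at UTC−01:30.
16:42 UTC − 1h30m = 15:12 local.

15:12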